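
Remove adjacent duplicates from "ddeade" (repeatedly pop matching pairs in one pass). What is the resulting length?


Input: ddeade
Stack-based adjacent duplicate removal:
  Read 'd': push. Stack: d
  Read 'd': matches stack top 'd' => pop. Stack: (empty)
  Read 'e': push. Stack: e
  Read 'a': push. Stack: ea
  Read 'd': push. Stack: ead
  Read 'e': push. Stack: eade
Final stack: "eade" (length 4)

4


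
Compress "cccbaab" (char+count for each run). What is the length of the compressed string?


Input: cccbaab
Runs:
  'c' x 3 => "c3"
  'b' x 1 => "b1"
  'a' x 2 => "a2"
  'b' x 1 => "b1"
Compressed: "c3b1a2b1"
Compressed length: 8

8


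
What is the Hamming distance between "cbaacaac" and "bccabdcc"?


Comparing "cbaacaac" and "bccabdcc" position by position:
  Position 0: 'c' vs 'b' => differ
  Position 1: 'b' vs 'c' => differ
  Position 2: 'a' vs 'c' => differ
  Position 3: 'a' vs 'a' => same
  Position 4: 'c' vs 'b' => differ
  Position 5: 'a' vs 'd' => differ
  Position 6: 'a' vs 'c' => differ
  Position 7: 'c' vs 'c' => same
Total differences (Hamming distance): 6

6


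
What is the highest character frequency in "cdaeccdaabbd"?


Input: cdaeccdaabbd
Character counts:
  'a': 3
  'b': 2
  'c': 3
  'd': 3
  'e': 1
Maximum frequency: 3

3


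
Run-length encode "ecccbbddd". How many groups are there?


Input: ecccbbddd
Scanning for consecutive runs:
  Group 1: 'e' x 1 (positions 0-0)
  Group 2: 'c' x 3 (positions 1-3)
  Group 3: 'b' x 2 (positions 4-5)
  Group 4: 'd' x 3 (positions 6-8)
Total groups: 4

4


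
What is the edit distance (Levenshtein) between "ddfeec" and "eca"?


Computing edit distance: "ddfeec" -> "eca"
DP table:
           e    c    a
      0    1    2    3
  d   1    1    2    3
  d   2    2    2    3
  f   3    3    3    3
  e   4    3    4    4
  e   5    4    4    5
  c   6    5    4    5
Edit distance = dp[6][3] = 5

5


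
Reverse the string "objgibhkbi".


Input: objgibhkbi
Reading characters right to left:
  Position 9: 'i'
  Position 8: 'b'
  Position 7: 'k'
  Position 6: 'h'
  Position 5: 'b'
  Position 4: 'i'
  Position 3: 'g'
  Position 2: 'j'
  Position 1: 'b'
  Position 0: 'o'
Reversed: ibkhbigjbo

ibkhbigjbo


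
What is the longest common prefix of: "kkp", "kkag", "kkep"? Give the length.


Words: kkp, kkag, kkep
  Position 0: all 'k' => match
  Position 1: all 'k' => match
  Position 2: ('p', 'a', 'e') => mismatch, stop
LCP = "kk" (length 2)

2


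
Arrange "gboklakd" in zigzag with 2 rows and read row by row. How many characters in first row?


Zigzag "gboklakd" into 2 rows:
Placing characters:
  'g' => row 0
  'b' => row 1
  'o' => row 0
  'k' => row 1
  'l' => row 0
  'a' => row 1
  'k' => row 0
  'd' => row 1
Rows:
  Row 0: "golk"
  Row 1: "bkad"
First row length: 4

4


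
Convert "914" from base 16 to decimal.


Input: "914" in base 16
Positional expansion:
  Digit '9' (value 9) x 16^2 = 2304
  Digit '1' (value 1) x 16^1 = 16
  Digit '4' (value 4) x 16^0 = 4
Sum = 2324

2324


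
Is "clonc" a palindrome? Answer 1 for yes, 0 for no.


Input: clonc
Reversed: cnolc
  Compare pos 0 ('c') with pos 4 ('c'): match
  Compare pos 1 ('l') with pos 3 ('n'): MISMATCH
Result: not a palindrome

0


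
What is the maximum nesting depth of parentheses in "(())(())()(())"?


Input: "(())(())()(())"
Tracking depth:
  Position 0 '(': depth becomes 1
  Position 1 '(': depth becomes 2
  Position 2 ')': depth becomes 1
  Position 3 ')': depth becomes 0
  Position 4 '(': depth becomes 1
  Position 5 '(': depth becomes 2
  Position 6 ')': depth becomes 1
  Position 7 ')': depth becomes 0
  Position 8 '(': depth becomes 1
  Position 9 ')': depth becomes 0
  Position 10 '(': depth becomes 1
  Position 11 '(': depth becomes 2
  Position 12 ')': depth becomes 1
  Position 13 ')': depth becomes 0
Maximum depth reached: 2

2


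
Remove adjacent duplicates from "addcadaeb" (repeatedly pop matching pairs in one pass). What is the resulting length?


Input: addcadaeb
Stack-based adjacent duplicate removal:
  Read 'a': push. Stack: a
  Read 'd': push. Stack: ad
  Read 'd': matches stack top 'd' => pop. Stack: a
  Read 'c': push. Stack: ac
  Read 'a': push. Stack: aca
  Read 'd': push. Stack: acad
  Read 'a': push. Stack: acada
  Read 'e': push. Stack: acadae
  Read 'b': push. Stack: acadaeb
Final stack: "acadaeb" (length 7)

7


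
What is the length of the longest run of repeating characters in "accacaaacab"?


Input: "accacaaacab"
Scanning for longest run:
  Position 1 ('c'): new char, reset run to 1
  Position 2 ('c'): continues run of 'c', length=2
  Position 3 ('a'): new char, reset run to 1
  Position 4 ('c'): new char, reset run to 1
  Position 5 ('a'): new char, reset run to 1
  Position 6 ('a'): continues run of 'a', length=2
  Position 7 ('a'): continues run of 'a', length=3
  Position 8 ('c'): new char, reset run to 1
  Position 9 ('a'): new char, reset run to 1
  Position 10 ('b'): new char, reset run to 1
Longest run: 'a' with length 3

3


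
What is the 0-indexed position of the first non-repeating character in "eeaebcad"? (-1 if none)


Input: eeaebcad
Character frequencies:
  'a': 2
  'b': 1
  'c': 1
  'd': 1
  'e': 3
Scanning left to right for freq == 1:
  Position 0 ('e'): freq=3, skip
  Position 1 ('e'): freq=3, skip
  Position 2 ('a'): freq=2, skip
  Position 3 ('e'): freq=3, skip
  Position 4 ('b'): unique! => answer = 4

4


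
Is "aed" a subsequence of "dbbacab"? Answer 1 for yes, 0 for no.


Check if "aed" is a subsequence of "dbbacab"
Greedy scan:
  Position 0 ('d'): no match needed
  Position 1 ('b'): no match needed
  Position 2 ('b'): no match needed
  Position 3 ('a'): matches sub[0] = 'a'
  Position 4 ('c'): no match needed
  Position 5 ('a'): no match needed
  Position 6 ('b'): no match needed
Only matched 1/3 characters => not a subsequence

0


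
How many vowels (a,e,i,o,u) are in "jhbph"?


Input: jhbph
Checking each character:
  'j' at position 0: consonant
  'h' at position 1: consonant
  'b' at position 2: consonant
  'p' at position 3: consonant
  'h' at position 4: consonant
Total vowels: 0

0


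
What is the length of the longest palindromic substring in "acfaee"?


Input: "acfaee"
Checking substrings for palindromes:
  [4:6] "ee" (len 2) => palindrome
Longest palindromic substring: "ee" with length 2

2


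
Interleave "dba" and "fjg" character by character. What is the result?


Interleaving "dba" and "fjg":
  Position 0: 'd' from first, 'f' from second => "df"
  Position 1: 'b' from first, 'j' from second => "bj"
  Position 2: 'a' from first, 'g' from second => "ag"
Result: dfbjag

dfbjag


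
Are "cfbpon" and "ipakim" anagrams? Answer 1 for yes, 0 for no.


Strings: "cfbpon", "ipakim"
Sorted first:  bcfnop
Sorted second: aiikmp
Differ at position 0: 'b' vs 'a' => not anagrams

0


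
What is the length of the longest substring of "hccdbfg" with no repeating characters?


Input: "hccdbfg"
Sliding window (track last position of each char):
  Position 0 ('h'): window [0,0] length 1 -- new best
  Position 1 ('c'): window [0,1] length 2 -- new best
  Position 2 ('c'): repeat (last at 1), move window start to 2
  Position 2 ('c'): window [2,2] length 1
  Position 3 ('d'): window [2,3] length 2
  Position 4 ('b'): window [2,4] length 3 -- new best
  Position 5 ('f'): window [2,5] length 4 -- new best
  Position 6 ('g'): window [2,6] length 5 -- new best
Longest substring with no repeats: "cdbfg" with length 5

5


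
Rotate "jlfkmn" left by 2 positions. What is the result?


Input: "jlfkmn", rotate left by 2
First 2 characters: "jl"
Remaining characters: "fkmn"
Concatenate remaining + first: "fkmn" + "jl" = "fkmnjl"

fkmnjl


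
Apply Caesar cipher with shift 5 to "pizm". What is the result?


Caesar cipher: shift "pizm" by 5
  'p' (pos 15) + 5 = pos 20 = 'u'
  'i' (pos 8) + 5 = pos 13 = 'n'
  'z' (pos 25) + 5 = pos 4 = 'e'
  'm' (pos 12) + 5 = pos 17 = 'r'
Result: uner

uner


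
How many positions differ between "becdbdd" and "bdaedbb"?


Comparing "becdbdd" and "bdaedbb" position by position:
  Position 0: 'b' vs 'b' => same
  Position 1: 'e' vs 'd' => DIFFER
  Position 2: 'c' vs 'a' => DIFFER
  Position 3: 'd' vs 'e' => DIFFER
  Position 4: 'b' vs 'd' => DIFFER
  Position 5: 'd' vs 'b' => DIFFER
  Position 6: 'd' vs 'b' => DIFFER
Positions that differ: 6

6


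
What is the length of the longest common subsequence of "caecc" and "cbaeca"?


LCS of "caecc" and "cbaeca"
DP table:
           c    b    a    e    c    a
      0    0    0    0    0    0    0
  c   0    1    1    1    1    1    1
  a   0    1    1    2    2    2    2
  e   0    1    1    2    3    3    3
  c   0    1    1    2    3    4    4
  c   0    1    1    2    3    4    4
LCS length = dp[5][6] = 4

4


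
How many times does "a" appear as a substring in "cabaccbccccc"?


Searching for "a" in "cabaccbccccc"
Scanning each position:
  Position 0: "c" => no
  Position 1: "a" => MATCH
  Position 2: "b" => no
  Position 3: "a" => MATCH
  Position 4: "c" => no
  Position 5: "c" => no
  Position 6: "b" => no
  Position 7: "c" => no
  Position 8: "c" => no
  Position 9: "c" => no
  Position 10: "c" => no
  Position 11: "c" => no
Total occurrences: 2

2


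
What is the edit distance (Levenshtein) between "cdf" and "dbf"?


Computing edit distance: "cdf" -> "dbf"
DP table:
           d    b    f
      0    1    2    3
  c   1    1    2    3
  d   2    1    2    3
  f   3    2    2    2
Edit distance = dp[3][3] = 2

2


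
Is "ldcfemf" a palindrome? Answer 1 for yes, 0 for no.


Input: ldcfemf
Reversed: fmefcdl
  Compare pos 0 ('l') with pos 6 ('f'): MISMATCH
  Compare pos 1 ('d') with pos 5 ('m'): MISMATCH
  Compare pos 2 ('c') with pos 4 ('e'): MISMATCH
Result: not a palindrome

0


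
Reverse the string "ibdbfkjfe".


Input: ibdbfkjfe
Reading characters right to left:
  Position 8: 'e'
  Position 7: 'f'
  Position 6: 'j'
  Position 5: 'k'
  Position 4: 'f'
  Position 3: 'b'
  Position 2: 'd'
  Position 1: 'b'
  Position 0: 'i'
Reversed: efjkfbdbi

efjkfbdbi


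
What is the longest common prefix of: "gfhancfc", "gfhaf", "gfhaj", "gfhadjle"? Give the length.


Words: gfhancfc, gfhaf, gfhaj, gfhadjle
  Position 0: all 'g' => match
  Position 1: all 'f' => match
  Position 2: all 'h' => match
  Position 3: all 'a' => match
  Position 4: ('n', 'f', 'j', 'd') => mismatch, stop
LCP = "gfha" (length 4)

4


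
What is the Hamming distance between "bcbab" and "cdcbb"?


Comparing "bcbab" and "cdcbb" position by position:
  Position 0: 'b' vs 'c' => differ
  Position 1: 'c' vs 'd' => differ
  Position 2: 'b' vs 'c' => differ
  Position 3: 'a' vs 'b' => differ
  Position 4: 'b' vs 'b' => same
Total differences (Hamming distance): 4

4


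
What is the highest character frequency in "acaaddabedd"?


Input: acaaddabedd
Character counts:
  'a': 4
  'b': 1
  'c': 1
  'd': 4
  'e': 1
Maximum frequency: 4

4


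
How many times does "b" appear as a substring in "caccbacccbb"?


Searching for "b" in "caccbacccbb"
Scanning each position:
  Position 0: "c" => no
  Position 1: "a" => no
  Position 2: "c" => no
  Position 3: "c" => no
  Position 4: "b" => MATCH
  Position 5: "a" => no
  Position 6: "c" => no
  Position 7: "c" => no
  Position 8: "c" => no
  Position 9: "b" => MATCH
  Position 10: "b" => MATCH
Total occurrences: 3

3


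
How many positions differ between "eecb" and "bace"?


Comparing "eecb" and "bace" position by position:
  Position 0: 'e' vs 'b' => DIFFER
  Position 1: 'e' vs 'a' => DIFFER
  Position 2: 'c' vs 'c' => same
  Position 3: 'b' vs 'e' => DIFFER
Positions that differ: 3

3


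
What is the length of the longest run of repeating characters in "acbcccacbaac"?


Input: "acbcccacbaac"
Scanning for longest run:
  Position 1 ('c'): new char, reset run to 1
  Position 2 ('b'): new char, reset run to 1
  Position 3 ('c'): new char, reset run to 1
  Position 4 ('c'): continues run of 'c', length=2
  Position 5 ('c'): continues run of 'c', length=3
  Position 6 ('a'): new char, reset run to 1
  Position 7 ('c'): new char, reset run to 1
  Position 8 ('b'): new char, reset run to 1
  Position 9 ('a'): new char, reset run to 1
  Position 10 ('a'): continues run of 'a', length=2
  Position 11 ('c'): new char, reset run to 1
Longest run: 'c' with length 3

3


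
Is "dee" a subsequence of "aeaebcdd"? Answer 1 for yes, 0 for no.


Check if "dee" is a subsequence of "aeaebcdd"
Greedy scan:
  Position 0 ('a'): no match needed
  Position 1 ('e'): no match needed
  Position 2 ('a'): no match needed
  Position 3 ('e'): no match needed
  Position 4 ('b'): no match needed
  Position 5 ('c'): no match needed
  Position 6 ('d'): matches sub[0] = 'd'
  Position 7 ('d'): no match needed
Only matched 1/3 characters => not a subsequence

0


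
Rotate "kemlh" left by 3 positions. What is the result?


Input: "kemlh", rotate left by 3
First 3 characters: "kem"
Remaining characters: "lh"
Concatenate remaining + first: "lh" + "kem" = "lhkem"

lhkem


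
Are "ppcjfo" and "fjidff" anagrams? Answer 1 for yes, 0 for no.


Strings: "ppcjfo", "fjidff"
Sorted first:  cfjopp
Sorted second: dfffij
Differ at position 0: 'c' vs 'd' => not anagrams

0


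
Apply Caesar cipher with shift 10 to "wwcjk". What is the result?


Caesar cipher: shift "wwcjk" by 10
  'w' (pos 22) + 10 = pos 6 = 'g'
  'w' (pos 22) + 10 = pos 6 = 'g'
  'c' (pos 2) + 10 = pos 12 = 'm'
  'j' (pos 9) + 10 = pos 19 = 't'
  'k' (pos 10) + 10 = pos 20 = 'u'
Result: ggmtu

ggmtu


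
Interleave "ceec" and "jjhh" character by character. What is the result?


Interleaving "ceec" and "jjhh":
  Position 0: 'c' from first, 'j' from second => "cj"
  Position 1: 'e' from first, 'j' from second => "ej"
  Position 2: 'e' from first, 'h' from second => "eh"
  Position 3: 'c' from first, 'h' from second => "ch"
Result: cjejehch

cjejehch


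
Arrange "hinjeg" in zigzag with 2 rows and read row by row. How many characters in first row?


Zigzag "hinjeg" into 2 rows:
Placing characters:
  'h' => row 0
  'i' => row 1
  'n' => row 0
  'j' => row 1
  'e' => row 0
  'g' => row 1
Rows:
  Row 0: "hne"
  Row 1: "ijg"
First row length: 3

3


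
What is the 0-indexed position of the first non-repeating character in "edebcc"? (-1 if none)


Input: edebcc
Character frequencies:
  'b': 1
  'c': 2
  'd': 1
  'e': 2
Scanning left to right for freq == 1:
  Position 0 ('e'): freq=2, skip
  Position 1 ('d'): unique! => answer = 1

1


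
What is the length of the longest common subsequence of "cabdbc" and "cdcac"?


LCS of "cabdbc" and "cdcac"
DP table:
           c    d    c    a    c
      0    0    0    0    0    0
  c   0    1    1    1    1    1
  a   0    1    1    1    2    2
  b   0    1    1    1    2    2
  d   0    1    2    2    2    2
  b   0    1    2    2    2    2
  c   0    1    2    3    3    3
LCS length = dp[6][5] = 3

3


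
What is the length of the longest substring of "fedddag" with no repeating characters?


Input: "fedddag"
Sliding window (track last position of each char):
  Position 0 ('f'): window [0,0] length 1 -- new best
  Position 1 ('e'): window [0,1] length 2 -- new best
  Position 2 ('d'): window [0,2] length 3 -- new best
  Position 3 ('d'): repeat (last at 2), move window start to 3
  Position 3 ('d'): window [3,3] length 1
  Position 4 ('d'): repeat (last at 3), move window start to 4
  Position 4 ('d'): window [4,4] length 1
  Position 5 ('a'): window [4,5] length 2
  Position 6 ('g'): window [4,6] length 3
Longest substring with no repeats: "fed" with length 3

3


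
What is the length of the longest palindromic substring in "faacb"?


Input: "faacb"
Checking substrings for palindromes:
  [1:3] "aa" (len 2) => palindrome
Longest palindromic substring: "aa" with length 2

2


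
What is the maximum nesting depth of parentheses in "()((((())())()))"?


Input: "()((((())())()))"
Tracking depth:
  Position 0 '(': depth becomes 1
  Position 1 ')': depth becomes 0
  Position 2 '(': depth becomes 1
  Position 3 '(': depth becomes 2
  Position 4 '(': depth becomes 3
  Position 5 '(': depth becomes 4
  Position 6 '(': depth becomes 5
  Position 7 ')': depth becomes 4
  Position 8 ')': depth becomes 3
  Position 9 '(': depth becomes 4
  Position 10 ')': depth becomes 3
  Position 11 ')': depth becomes 2
  Position 12 '(': depth becomes 3
  Position 13 ')': depth becomes 2
  Position 14 ')': depth becomes 1
  Position 15 ')': depth becomes 0
Maximum depth reached: 5

5


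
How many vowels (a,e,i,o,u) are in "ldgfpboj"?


Input: ldgfpboj
Checking each character:
  'l' at position 0: consonant
  'd' at position 1: consonant
  'g' at position 2: consonant
  'f' at position 3: consonant
  'p' at position 4: consonant
  'b' at position 5: consonant
  'o' at position 6: vowel (running total: 1)
  'j' at position 7: consonant
Total vowels: 1

1


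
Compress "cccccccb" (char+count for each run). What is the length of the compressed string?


Input: cccccccb
Runs:
  'c' x 7 => "c7"
  'b' x 1 => "b1"
Compressed: "c7b1"
Compressed length: 4

4


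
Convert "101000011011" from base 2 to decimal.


Input: "101000011011" in base 2
Positional expansion:
  Digit '1' (value 1) x 2^11 = 2048
  Digit '0' (value 0) x 2^10 = 0
  Digit '1' (value 1) x 2^9 = 512
  Digit '0' (value 0) x 2^8 = 0
  Digit '0' (value 0) x 2^7 = 0
  Digit '0' (value 0) x 2^6 = 0
  Digit '0' (value 0) x 2^5 = 0
  Digit '1' (value 1) x 2^4 = 16
  Digit '1' (value 1) x 2^3 = 8
  Digit '0' (value 0) x 2^2 = 0
  Digit '1' (value 1) x 2^1 = 2
  Digit '1' (value 1) x 2^0 = 1
Sum = 2587

2587


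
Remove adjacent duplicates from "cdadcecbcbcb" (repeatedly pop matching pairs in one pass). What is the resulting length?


Input: cdadcecbcbcb
Stack-based adjacent duplicate removal:
  Read 'c': push. Stack: c
  Read 'd': push. Stack: cd
  Read 'a': push. Stack: cda
  Read 'd': push. Stack: cdad
  Read 'c': push. Stack: cdadc
  Read 'e': push. Stack: cdadce
  Read 'c': push. Stack: cdadcec
  Read 'b': push. Stack: cdadcecb
  Read 'c': push. Stack: cdadcecbc
  Read 'b': push. Stack: cdadcecbcb
  Read 'c': push. Stack: cdadcecbcbc
  Read 'b': push. Stack: cdadcecbcbcb
Final stack: "cdadcecbcbcb" (length 12)

12


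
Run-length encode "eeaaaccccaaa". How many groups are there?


Input: eeaaaccccaaa
Scanning for consecutive runs:
  Group 1: 'e' x 2 (positions 0-1)
  Group 2: 'a' x 3 (positions 2-4)
  Group 3: 'c' x 4 (positions 5-8)
  Group 4: 'a' x 3 (positions 9-11)
Total groups: 4

4


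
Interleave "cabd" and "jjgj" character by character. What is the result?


Interleaving "cabd" and "jjgj":
  Position 0: 'c' from first, 'j' from second => "cj"
  Position 1: 'a' from first, 'j' from second => "aj"
  Position 2: 'b' from first, 'g' from second => "bg"
  Position 3: 'd' from first, 'j' from second => "dj"
Result: cjajbgdj

cjajbgdj


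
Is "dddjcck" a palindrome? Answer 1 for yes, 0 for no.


Input: dddjcck
Reversed: kccjddd
  Compare pos 0 ('d') with pos 6 ('k'): MISMATCH
  Compare pos 1 ('d') with pos 5 ('c'): MISMATCH
  Compare pos 2 ('d') with pos 4 ('c'): MISMATCH
Result: not a palindrome

0


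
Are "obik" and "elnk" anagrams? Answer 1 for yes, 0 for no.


Strings: "obik", "elnk"
Sorted first:  biko
Sorted second: ekln
Differ at position 0: 'b' vs 'e' => not anagrams

0


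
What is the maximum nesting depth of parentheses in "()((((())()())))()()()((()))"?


Input: "()((((())()())))()()()((()))"
Tracking depth:
  Position 0 '(': depth becomes 1
  Position 1 ')': depth becomes 0
  Position 2 '(': depth becomes 1
  Position 3 '(': depth becomes 2
  Position 4 '(': depth becomes 3
  Position 5 '(': depth becomes 4
  Position 6 '(': depth becomes 5
  Position 7 ')': depth becomes 4
  Position 8 ')': depth becomes 3
  Position 9 '(': depth becomes 4
  Position 10 ')': depth becomes 3
  Position 11 '(': depth becomes 4
  Position 12 ')': depth becomes 3
  Position 13 ')': depth becomes 2
  Position 14 ')': depth becomes 1
  Position 15 ')': depth becomes 0
  Position 16 '(': depth becomes 1
  Position 17 ')': depth becomes 0
  Position 18 '(': depth becomes 1
  Position 19 ')': depth becomes 0
  Position 20 '(': depth becomes 1
  Position 21 ')': depth becomes 0
  Position 22 '(': depth becomes 1
  Position 23 '(': depth becomes 2
  Position 24 '(': depth becomes 3
  Position 25 ')': depth becomes 2
  Position 26 ')': depth becomes 1
  Position 27 ')': depth becomes 0
Maximum depth reached: 5

5


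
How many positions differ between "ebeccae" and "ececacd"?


Comparing "ebeccae" and "ececacd" position by position:
  Position 0: 'e' vs 'e' => same
  Position 1: 'b' vs 'c' => DIFFER
  Position 2: 'e' vs 'e' => same
  Position 3: 'c' vs 'c' => same
  Position 4: 'c' vs 'a' => DIFFER
  Position 5: 'a' vs 'c' => DIFFER
  Position 6: 'e' vs 'd' => DIFFER
Positions that differ: 4

4


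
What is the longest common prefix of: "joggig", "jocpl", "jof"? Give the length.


Words: joggig, jocpl, jof
  Position 0: all 'j' => match
  Position 1: all 'o' => match
  Position 2: ('g', 'c', 'f') => mismatch, stop
LCP = "jo" (length 2)

2


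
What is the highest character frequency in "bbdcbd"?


Input: bbdcbd
Character counts:
  'b': 3
  'c': 1
  'd': 2
Maximum frequency: 3

3


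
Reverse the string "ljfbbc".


Input: ljfbbc
Reading characters right to left:
  Position 5: 'c'
  Position 4: 'b'
  Position 3: 'b'
  Position 2: 'f'
  Position 1: 'j'
  Position 0: 'l'
Reversed: cbbfjl

cbbfjl


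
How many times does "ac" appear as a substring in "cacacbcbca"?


Searching for "ac" in "cacacbcbca"
Scanning each position:
  Position 0: "ca" => no
  Position 1: "ac" => MATCH
  Position 2: "ca" => no
  Position 3: "ac" => MATCH
  Position 4: "cb" => no
  Position 5: "bc" => no
  Position 6: "cb" => no
  Position 7: "bc" => no
  Position 8: "ca" => no
Total occurrences: 2

2


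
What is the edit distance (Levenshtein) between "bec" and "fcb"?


Computing edit distance: "bec" -> "fcb"
DP table:
           f    c    b
      0    1    2    3
  b   1    1    2    2
  e   2    2    2    3
  c   3    3    2    3
Edit distance = dp[3][3] = 3

3


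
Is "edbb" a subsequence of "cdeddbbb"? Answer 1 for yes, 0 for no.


Check if "edbb" is a subsequence of "cdeddbbb"
Greedy scan:
  Position 0 ('c'): no match needed
  Position 1 ('d'): no match needed
  Position 2 ('e'): matches sub[0] = 'e'
  Position 3 ('d'): matches sub[1] = 'd'
  Position 4 ('d'): no match needed
  Position 5 ('b'): matches sub[2] = 'b'
  Position 6 ('b'): matches sub[3] = 'b'
  Position 7 ('b'): no match needed
All 4 characters matched => is a subsequence

1


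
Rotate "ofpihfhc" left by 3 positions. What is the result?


Input: "ofpihfhc", rotate left by 3
First 3 characters: "ofp"
Remaining characters: "ihfhc"
Concatenate remaining + first: "ihfhc" + "ofp" = "ihfhcofp"

ihfhcofp


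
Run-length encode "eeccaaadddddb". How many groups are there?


Input: eeccaaadddddb
Scanning for consecutive runs:
  Group 1: 'e' x 2 (positions 0-1)
  Group 2: 'c' x 2 (positions 2-3)
  Group 3: 'a' x 3 (positions 4-6)
  Group 4: 'd' x 5 (positions 7-11)
  Group 5: 'b' x 1 (positions 12-12)
Total groups: 5

5


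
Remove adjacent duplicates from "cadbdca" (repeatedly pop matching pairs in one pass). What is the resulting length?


Input: cadbdca
Stack-based adjacent duplicate removal:
  Read 'c': push. Stack: c
  Read 'a': push. Stack: ca
  Read 'd': push. Stack: cad
  Read 'b': push. Stack: cadb
  Read 'd': push. Stack: cadbd
  Read 'c': push. Stack: cadbdc
  Read 'a': push. Stack: cadbdca
Final stack: "cadbdca" (length 7)

7


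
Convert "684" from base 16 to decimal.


Input: "684" in base 16
Positional expansion:
  Digit '6' (value 6) x 16^2 = 1536
  Digit '8' (value 8) x 16^1 = 128
  Digit '4' (value 4) x 16^0 = 4
Sum = 1668

1668


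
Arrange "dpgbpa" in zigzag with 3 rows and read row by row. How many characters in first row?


Zigzag "dpgbpa" into 3 rows:
Placing characters:
  'd' => row 0
  'p' => row 1
  'g' => row 2
  'b' => row 1
  'p' => row 0
  'a' => row 1
Rows:
  Row 0: "dp"
  Row 1: "pba"
  Row 2: "g"
First row length: 2

2


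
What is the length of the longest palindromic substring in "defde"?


Input: "defde"
Checking substrings for palindromes:
  No multi-char palindromic substrings found
Longest palindromic substring: "d" with length 1

1


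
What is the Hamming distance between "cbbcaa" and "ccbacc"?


Comparing "cbbcaa" and "ccbacc" position by position:
  Position 0: 'c' vs 'c' => same
  Position 1: 'b' vs 'c' => differ
  Position 2: 'b' vs 'b' => same
  Position 3: 'c' vs 'a' => differ
  Position 4: 'a' vs 'c' => differ
  Position 5: 'a' vs 'c' => differ
Total differences (Hamming distance): 4

4


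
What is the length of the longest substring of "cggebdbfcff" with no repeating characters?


Input: "cggebdbfcff"
Sliding window (track last position of each char):
  Position 0 ('c'): window [0,0] length 1 -- new best
  Position 1 ('g'): window [0,1] length 2 -- new best
  Position 2 ('g'): repeat (last at 1), move window start to 2
  Position 2 ('g'): window [2,2] length 1
  Position 3 ('e'): window [2,3] length 2
  Position 4 ('b'): window [2,4] length 3 -- new best
  Position 5 ('d'): window [2,5] length 4 -- new best
  Position 6 ('b'): repeat (last at 4), move window start to 5
  Position 6 ('b'): window [5,6] length 2
  Position 7 ('f'): window [5,7] length 3
  Position 8 ('c'): window [5,8] length 4
  Position 9 ('f'): repeat (last at 7), move window start to 8
  Position 9 ('f'): window [8,9] length 2
  Position 10 ('f'): repeat (last at 9), move window start to 10
  Position 10 ('f'): window [10,10] length 1
Longest substring with no repeats: "gebd" with length 4

4


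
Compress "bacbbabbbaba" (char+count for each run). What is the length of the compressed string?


Input: bacbbabbbaba
Runs:
  'b' x 1 => "b1"
  'a' x 1 => "a1"
  'c' x 1 => "c1"
  'b' x 2 => "b2"
  'a' x 1 => "a1"
  'b' x 3 => "b3"
  'a' x 1 => "a1"
  'b' x 1 => "b1"
  'a' x 1 => "a1"
Compressed: "b1a1c1b2a1b3a1b1a1"
Compressed length: 18

18


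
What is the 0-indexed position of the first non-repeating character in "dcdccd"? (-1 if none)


Input: dcdccd
Character frequencies:
  'c': 3
  'd': 3
Scanning left to right for freq == 1:
  Position 0 ('d'): freq=3, skip
  Position 1 ('c'): freq=3, skip
  Position 2 ('d'): freq=3, skip
  Position 3 ('c'): freq=3, skip
  Position 4 ('c'): freq=3, skip
  Position 5 ('d'): freq=3, skip
  No unique character found => answer = -1

-1


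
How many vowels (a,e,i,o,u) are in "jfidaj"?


Input: jfidaj
Checking each character:
  'j' at position 0: consonant
  'f' at position 1: consonant
  'i' at position 2: vowel (running total: 1)
  'd' at position 3: consonant
  'a' at position 4: vowel (running total: 2)
  'j' at position 5: consonant
Total vowels: 2

2


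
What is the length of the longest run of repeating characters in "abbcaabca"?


Input: "abbcaabca"
Scanning for longest run:
  Position 1 ('b'): new char, reset run to 1
  Position 2 ('b'): continues run of 'b', length=2
  Position 3 ('c'): new char, reset run to 1
  Position 4 ('a'): new char, reset run to 1
  Position 5 ('a'): continues run of 'a', length=2
  Position 6 ('b'): new char, reset run to 1
  Position 7 ('c'): new char, reset run to 1
  Position 8 ('a'): new char, reset run to 1
Longest run: 'b' with length 2

2


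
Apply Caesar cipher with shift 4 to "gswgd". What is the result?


Caesar cipher: shift "gswgd" by 4
  'g' (pos 6) + 4 = pos 10 = 'k'
  's' (pos 18) + 4 = pos 22 = 'w'
  'w' (pos 22) + 4 = pos 0 = 'a'
  'g' (pos 6) + 4 = pos 10 = 'k'
  'd' (pos 3) + 4 = pos 7 = 'h'
Result: kwakh

kwakh


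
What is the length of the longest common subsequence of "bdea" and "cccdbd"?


LCS of "bdea" and "cccdbd"
DP table:
           c    c    c    d    b    d
      0    0    0    0    0    0    0
  b   0    0    0    0    0    1    1
  d   0    0    0    0    1    1    2
  e   0    0    0    0    1    1    2
  a   0    0    0    0    1    1    2
LCS length = dp[4][6] = 2

2


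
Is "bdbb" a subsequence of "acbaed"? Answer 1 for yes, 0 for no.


Check if "bdbb" is a subsequence of "acbaed"
Greedy scan:
  Position 0 ('a'): no match needed
  Position 1 ('c'): no match needed
  Position 2 ('b'): matches sub[0] = 'b'
  Position 3 ('a'): no match needed
  Position 4 ('e'): no match needed
  Position 5 ('d'): matches sub[1] = 'd'
Only matched 2/4 characters => not a subsequence

0


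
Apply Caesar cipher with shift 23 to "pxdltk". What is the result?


Caesar cipher: shift "pxdltk" by 23
  'p' (pos 15) + 23 = pos 12 = 'm'
  'x' (pos 23) + 23 = pos 20 = 'u'
  'd' (pos 3) + 23 = pos 0 = 'a'
  'l' (pos 11) + 23 = pos 8 = 'i'
  't' (pos 19) + 23 = pos 16 = 'q'
  'k' (pos 10) + 23 = pos 7 = 'h'
Result: muaiqh

muaiqh


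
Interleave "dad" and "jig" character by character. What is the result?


Interleaving "dad" and "jig":
  Position 0: 'd' from first, 'j' from second => "dj"
  Position 1: 'a' from first, 'i' from second => "ai"
  Position 2: 'd' from first, 'g' from second => "dg"
Result: djaidg

djaidg


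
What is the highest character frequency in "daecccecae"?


Input: daecccecae
Character counts:
  'a': 2
  'c': 4
  'd': 1
  'e': 3
Maximum frequency: 4

4


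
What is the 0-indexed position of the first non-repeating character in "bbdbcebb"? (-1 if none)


Input: bbdbcebb
Character frequencies:
  'b': 5
  'c': 1
  'd': 1
  'e': 1
Scanning left to right for freq == 1:
  Position 0 ('b'): freq=5, skip
  Position 1 ('b'): freq=5, skip
  Position 2 ('d'): unique! => answer = 2

2


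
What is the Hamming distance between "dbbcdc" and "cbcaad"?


Comparing "dbbcdc" and "cbcaad" position by position:
  Position 0: 'd' vs 'c' => differ
  Position 1: 'b' vs 'b' => same
  Position 2: 'b' vs 'c' => differ
  Position 3: 'c' vs 'a' => differ
  Position 4: 'd' vs 'a' => differ
  Position 5: 'c' vs 'd' => differ
Total differences (Hamming distance): 5

5


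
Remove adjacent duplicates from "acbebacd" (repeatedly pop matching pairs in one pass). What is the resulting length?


Input: acbebacd
Stack-based adjacent duplicate removal:
  Read 'a': push. Stack: a
  Read 'c': push. Stack: ac
  Read 'b': push. Stack: acb
  Read 'e': push. Stack: acbe
  Read 'b': push. Stack: acbeb
  Read 'a': push. Stack: acbeba
  Read 'c': push. Stack: acbebac
  Read 'd': push. Stack: acbebacd
Final stack: "acbebacd" (length 8)

8


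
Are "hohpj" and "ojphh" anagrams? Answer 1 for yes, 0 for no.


Strings: "hohpj", "ojphh"
Sorted first:  hhjop
Sorted second: hhjop
Sorted forms match => anagrams

1


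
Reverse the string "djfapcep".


Input: djfapcep
Reading characters right to left:
  Position 7: 'p'
  Position 6: 'e'
  Position 5: 'c'
  Position 4: 'p'
  Position 3: 'a'
  Position 2: 'f'
  Position 1: 'j'
  Position 0: 'd'
Reversed: pecpafjd

pecpafjd


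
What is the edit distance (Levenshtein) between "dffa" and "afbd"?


Computing edit distance: "dffa" -> "afbd"
DP table:
           a    f    b    d
      0    1    2    3    4
  d   1    1    2    3    3
  f   2    2    1    2    3
  f   3    3    2    2    3
  a   4    3    3    3    3
Edit distance = dp[4][4] = 3

3


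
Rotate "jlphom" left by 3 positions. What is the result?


Input: "jlphom", rotate left by 3
First 3 characters: "jlp"
Remaining characters: "hom"
Concatenate remaining + first: "hom" + "jlp" = "homjlp"

homjlp


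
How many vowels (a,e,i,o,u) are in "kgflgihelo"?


Input: kgflgihelo
Checking each character:
  'k' at position 0: consonant
  'g' at position 1: consonant
  'f' at position 2: consonant
  'l' at position 3: consonant
  'g' at position 4: consonant
  'i' at position 5: vowel (running total: 1)
  'h' at position 6: consonant
  'e' at position 7: vowel (running total: 2)
  'l' at position 8: consonant
  'o' at position 9: vowel (running total: 3)
Total vowels: 3

3


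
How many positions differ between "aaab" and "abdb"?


Comparing "aaab" and "abdb" position by position:
  Position 0: 'a' vs 'a' => same
  Position 1: 'a' vs 'b' => DIFFER
  Position 2: 'a' vs 'd' => DIFFER
  Position 3: 'b' vs 'b' => same
Positions that differ: 2

2


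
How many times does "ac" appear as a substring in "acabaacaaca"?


Searching for "ac" in "acabaacaaca"
Scanning each position:
  Position 0: "ac" => MATCH
  Position 1: "ca" => no
  Position 2: "ab" => no
  Position 3: "ba" => no
  Position 4: "aa" => no
  Position 5: "ac" => MATCH
  Position 6: "ca" => no
  Position 7: "aa" => no
  Position 8: "ac" => MATCH
  Position 9: "ca" => no
Total occurrences: 3

3


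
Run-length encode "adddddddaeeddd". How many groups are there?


Input: adddddddaeeddd
Scanning for consecutive runs:
  Group 1: 'a' x 1 (positions 0-0)
  Group 2: 'd' x 7 (positions 1-7)
  Group 3: 'a' x 1 (positions 8-8)
  Group 4: 'e' x 2 (positions 9-10)
  Group 5: 'd' x 3 (positions 11-13)
Total groups: 5

5


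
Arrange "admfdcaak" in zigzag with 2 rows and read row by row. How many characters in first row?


Zigzag "admfdcaak" into 2 rows:
Placing characters:
  'a' => row 0
  'd' => row 1
  'm' => row 0
  'f' => row 1
  'd' => row 0
  'c' => row 1
  'a' => row 0
  'a' => row 1
  'k' => row 0
Rows:
  Row 0: "amdak"
  Row 1: "dfca"
First row length: 5

5


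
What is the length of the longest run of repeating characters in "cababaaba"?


Input: "cababaaba"
Scanning for longest run:
  Position 1 ('a'): new char, reset run to 1
  Position 2 ('b'): new char, reset run to 1
  Position 3 ('a'): new char, reset run to 1
  Position 4 ('b'): new char, reset run to 1
  Position 5 ('a'): new char, reset run to 1
  Position 6 ('a'): continues run of 'a', length=2
  Position 7 ('b'): new char, reset run to 1
  Position 8 ('a'): new char, reset run to 1
Longest run: 'a' with length 2

2


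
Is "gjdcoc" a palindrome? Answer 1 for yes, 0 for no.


Input: gjdcoc
Reversed: cocdjg
  Compare pos 0 ('g') with pos 5 ('c'): MISMATCH
  Compare pos 1 ('j') with pos 4 ('o'): MISMATCH
  Compare pos 2 ('d') with pos 3 ('c'): MISMATCH
Result: not a palindrome

0


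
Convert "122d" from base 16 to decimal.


Input: "122d" in base 16
Positional expansion:
  Digit '1' (value 1) x 16^3 = 4096
  Digit '2' (value 2) x 16^2 = 512
  Digit '2' (value 2) x 16^1 = 32
  Digit 'd' (value 13) x 16^0 = 13
Sum = 4653

4653


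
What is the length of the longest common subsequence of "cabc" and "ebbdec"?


LCS of "cabc" and "ebbdec"
DP table:
           e    b    b    d    e    c
      0    0    0    0    0    0    0
  c   0    0    0    0    0    0    1
  a   0    0    0    0    0    0    1
  b   0    0    1    1    1    1    1
  c   0    0    1    1    1    1    2
LCS length = dp[4][6] = 2

2


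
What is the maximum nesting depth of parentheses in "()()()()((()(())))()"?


Input: "()()()()((()(())))()"
Tracking depth:
  Position 0 '(': depth becomes 1
  Position 1 ')': depth becomes 0
  Position 2 '(': depth becomes 1
  Position 3 ')': depth becomes 0
  Position 4 '(': depth becomes 1
  Position 5 ')': depth becomes 0
  Position 6 '(': depth becomes 1
  Position 7 ')': depth becomes 0
  Position 8 '(': depth becomes 1
  Position 9 '(': depth becomes 2
  Position 10 '(': depth becomes 3
  Position 11 ')': depth becomes 2
  Position 12 '(': depth becomes 3
  Position 13 '(': depth becomes 4
  Position 14 ')': depth becomes 3
  Position 15 ')': depth becomes 2
  Position 16 ')': depth becomes 1
  Position 17 ')': depth becomes 0
  Position 18 '(': depth becomes 1
  Position 19 ')': depth becomes 0
Maximum depth reached: 4

4


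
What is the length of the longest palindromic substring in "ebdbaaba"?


Input: "ebdbaaba"
Checking substrings for palindromes:
  [3:7] "baab" (len 4) => palindrome
  [1:4] "bdb" (len 3) => palindrome
  [5:8] "aba" (len 3) => palindrome
  [4:6] "aa" (len 2) => palindrome
Longest palindromic substring: "baab" with length 4

4


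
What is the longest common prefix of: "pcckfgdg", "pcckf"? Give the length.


Words: pcckfgdg, pcckf
  Position 0: all 'p' => match
  Position 1: all 'c' => match
  Position 2: all 'c' => match
  Position 3: all 'k' => match
  Position 4: all 'f' => match
LCP = "pcckf" (length 5)

5


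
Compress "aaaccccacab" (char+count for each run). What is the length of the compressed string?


Input: aaaccccacab
Runs:
  'a' x 3 => "a3"
  'c' x 4 => "c4"
  'a' x 1 => "a1"
  'c' x 1 => "c1"
  'a' x 1 => "a1"
  'b' x 1 => "b1"
Compressed: "a3c4a1c1a1b1"
Compressed length: 12

12


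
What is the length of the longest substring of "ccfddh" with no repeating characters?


Input: "ccfddh"
Sliding window (track last position of each char):
  Position 0 ('c'): window [0,0] length 1 -- new best
  Position 1 ('c'): repeat (last at 0), move window start to 1
  Position 1 ('c'): window [1,1] length 1
  Position 2 ('f'): window [1,2] length 2 -- new best
  Position 3 ('d'): window [1,3] length 3 -- new best
  Position 4 ('d'): repeat (last at 3), move window start to 4
  Position 4 ('d'): window [4,4] length 1
  Position 5 ('h'): window [4,5] length 2
Longest substring with no repeats: "cfd" with length 3

3


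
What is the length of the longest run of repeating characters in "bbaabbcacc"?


Input: "bbaabbcacc"
Scanning for longest run:
  Position 1 ('b'): continues run of 'b', length=2
  Position 2 ('a'): new char, reset run to 1
  Position 3 ('a'): continues run of 'a', length=2
  Position 4 ('b'): new char, reset run to 1
  Position 5 ('b'): continues run of 'b', length=2
  Position 6 ('c'): new char, reset run to 1
  Position 7 ('a'): new char, reset run to 1
  Position 8 ('c'): new char, reset run to 1
  Position 9 ('c'): continues run of 'c', length=2
Longest run: 'b' with length 2

2


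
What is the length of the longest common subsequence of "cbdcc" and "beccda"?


LCS of "cbdcc" and "beccda"
DP table:
           b    e    c    c    d    a
      0    0    0    0    0    0    0
  c   0    0    0    1    1    1    1
  b   0    1    1    1    1    1    1
  d   0    1    1    1    1    2    2
  c   0    1    1    2    2    2    2
  c   0    1    1    2    3    3    3
LCS length = dp[5][6] = 3

3


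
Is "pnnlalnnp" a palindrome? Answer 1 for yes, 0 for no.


Input: pnnlalnnp
Reversed: pnnlalnnp
  Compare pos 0 ('p') with pos 8 ('p'): match
  Compare pos 1 ('n') with pos 7 ('n'): match
  Compare pos 2 ('n') with pos 6 ('n'): match
  Compare pos 3 ('l') with pos 5 ('l'): match
Result: palindrome

1


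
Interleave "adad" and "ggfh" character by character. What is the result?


Interleaving "adad" and "ggfh":
  Position 0: 'a' from first, 'g' from second => "ag"
  Position 1: 'd' from first, 'g' from second => "dg"
  Position 2: 'a' from first, 'f' from second => "af"
  Position 3: 'd' from first, 'h' from second => "dh"
Result: agdgafdh

agdgafdh


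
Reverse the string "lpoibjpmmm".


Input: lpoibjpmmm
Reading characters right to left:
  Position 9: 'm'
  Position 8: 'm'
  Position 7: 'm'
  Position 6: 'p'
  Position 5: 'j'
  Position 4: 'b'
  Position 3: 'i'
  Position 2: 'o'
  Position 1: 'p'
  Position 0: 'l'
Reversed: mmmpjbiopl

mmmpjbiopl


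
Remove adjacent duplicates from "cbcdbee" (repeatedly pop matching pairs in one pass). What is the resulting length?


Input: cbcdbee
Stack-based adjacent duplicate removal:
  Read 'c': push. Stack: c
  Read 'b': push. Stack: cb
  Read 'c': push. Stack: cbc
  Read 'd': push. Stack: cbcd
  Read 'b': push. Stack: cbcdb
  Read 'e': push. Stack: cbcdbe
  Read 'e': matches stack top 'e' => pop. Stack: cbcdb
Final stack: "cbcdb" (length 5)

5


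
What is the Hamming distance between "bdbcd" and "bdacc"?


Comparing "bdbcd" and "bdacc" position by position:
  Position 0: 'b' vs 'b' => same
  Position 1: 'd' vs 'd' => same
  Position 2: 'b' vs 'a' => differ
  Position 3: 'c' vs 'c' => same
  Position 4: 'd' vs 'c' => differ
Total differences (Hamming distance): 2

2
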